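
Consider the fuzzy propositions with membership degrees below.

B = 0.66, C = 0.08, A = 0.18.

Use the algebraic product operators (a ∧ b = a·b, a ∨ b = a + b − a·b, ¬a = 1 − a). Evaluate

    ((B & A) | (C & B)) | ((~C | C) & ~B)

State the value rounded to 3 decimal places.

B & A = a·b on (0.6600, 0.1800) = 0.1188
C & B = a·b on (0.0800, 0.6600) = 0.0528
(B & A) | (C & B) = a + b − a·b on (0.1188, 0.0528) = 0.1653
~C = 1 − 0.0800 = 0.9200
~C | C = a + b − a·b on (0.9200, 0.0800) = 0.9264
~B = 1 − 0.6600 = 0.3400
(~C | C) & ~B = a·b on (0.9264, 0.3400) = 0.3150
((B & A) | (C & B)) | ((~C | C) & ~B) = a + b − a·b on (0.1653, 0.3150) = 0.4282

0.428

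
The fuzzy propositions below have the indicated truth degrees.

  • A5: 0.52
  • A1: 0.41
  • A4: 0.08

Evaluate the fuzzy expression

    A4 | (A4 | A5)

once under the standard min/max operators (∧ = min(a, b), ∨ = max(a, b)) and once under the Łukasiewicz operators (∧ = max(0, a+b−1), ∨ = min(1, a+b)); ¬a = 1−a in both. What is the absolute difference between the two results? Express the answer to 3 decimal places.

0.160

Under standard min/max:
  A4 | A5 = max(a, b) on (0.08, 0.52) = 0.52
  A4 | (A4 | A5) = max(a, b) on (0.08, 0.52) = 0.52
  → value = 0.5200
Under Łukasiewicz:
  A4 | A5 = min(1, a+b) on (0.08, 0.52) = 0.60
  A4 | (A4 | A5) = min(1, a+b) on (0.08, 0.60) = 0.68
  → value = 0.6800
|0.5200 − 0.6800| = 0.160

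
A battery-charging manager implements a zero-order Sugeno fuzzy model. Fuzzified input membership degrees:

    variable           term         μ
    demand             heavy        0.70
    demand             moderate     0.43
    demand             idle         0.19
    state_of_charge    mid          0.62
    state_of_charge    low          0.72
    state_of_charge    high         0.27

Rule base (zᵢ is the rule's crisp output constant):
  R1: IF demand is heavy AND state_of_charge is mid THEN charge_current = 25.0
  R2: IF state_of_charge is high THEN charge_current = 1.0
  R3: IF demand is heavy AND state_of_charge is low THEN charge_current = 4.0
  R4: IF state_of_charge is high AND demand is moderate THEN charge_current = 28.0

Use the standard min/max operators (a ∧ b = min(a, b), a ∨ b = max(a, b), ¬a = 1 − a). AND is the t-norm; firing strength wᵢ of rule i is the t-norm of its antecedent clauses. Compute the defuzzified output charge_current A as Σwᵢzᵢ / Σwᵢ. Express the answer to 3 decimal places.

14.048

R1 (z=25.0): heavy=0.70, mid=0.62; AND[min(a, b)] → w = 0.62
R2 (z=1.0): high=0.27 → w = 0.27
R3 (z=4.0): heavy=0.70, low=0.72; AND[min(a, b)] → w = 0.70
R4 (z=28.0): high=0.27, moderate=0.43; AND[min(a, b)] → w = 0.27
Weighted average = (0.62·25.0 + 0.27·1.0 + 0.70·4.0 + 0.27·28.0) / (0.62 + 0.27 + 0.70 + 0.27)
  = 26.1300 / 1.8600 = 14.048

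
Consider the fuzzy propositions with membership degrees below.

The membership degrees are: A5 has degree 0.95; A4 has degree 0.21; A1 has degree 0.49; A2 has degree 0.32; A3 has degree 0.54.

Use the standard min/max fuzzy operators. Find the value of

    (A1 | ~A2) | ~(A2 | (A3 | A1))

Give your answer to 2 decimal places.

~A2 = 1 − 0.32 = 0.68
A1 | ~A2 = max(a, b) on (0.49, 0.68) = 0.68
A3 | A1 = max(a, b) on (0.54, 0.49) = 0.54
A2 | (A3 | A1) = max(a, b) on (0.32, 0.54) = 0.54
~(A2 | (A3 | A1)) = 1 − 0.54 = 0.46
(A1 | ~A2) | ~(A2 | (A3 | A1)) = max(a, b) on (0.68, 0.46) = 0.68

0.68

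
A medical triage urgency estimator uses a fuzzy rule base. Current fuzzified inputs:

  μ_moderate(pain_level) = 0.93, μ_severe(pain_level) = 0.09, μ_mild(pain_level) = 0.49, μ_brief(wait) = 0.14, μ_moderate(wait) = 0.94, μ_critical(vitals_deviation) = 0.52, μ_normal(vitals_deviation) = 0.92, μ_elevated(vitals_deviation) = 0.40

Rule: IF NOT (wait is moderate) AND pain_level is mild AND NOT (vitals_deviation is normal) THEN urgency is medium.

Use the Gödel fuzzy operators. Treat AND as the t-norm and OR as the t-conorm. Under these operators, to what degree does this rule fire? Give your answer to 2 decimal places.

firing strength: ¬moderate=1−0.94=0.06, mild=0.49, ¬normal=1−0.92=0.08; AND[min(a, b)] → w = 0.06

0.06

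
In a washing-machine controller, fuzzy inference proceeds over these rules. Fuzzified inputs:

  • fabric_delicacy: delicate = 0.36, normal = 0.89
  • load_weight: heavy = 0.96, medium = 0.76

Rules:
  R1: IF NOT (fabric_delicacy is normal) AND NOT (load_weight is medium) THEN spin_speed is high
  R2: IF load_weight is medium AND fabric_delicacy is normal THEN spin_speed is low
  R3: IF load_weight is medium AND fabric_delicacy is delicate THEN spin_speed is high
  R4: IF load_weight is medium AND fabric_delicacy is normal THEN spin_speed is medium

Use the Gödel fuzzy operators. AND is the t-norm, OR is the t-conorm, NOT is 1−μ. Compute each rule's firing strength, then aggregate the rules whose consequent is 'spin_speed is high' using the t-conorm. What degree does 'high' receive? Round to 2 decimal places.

0.36

R1: ¬normal=1−0.89=0.11, ¬medium=1−0.76=0.24; AND[min(a, b)] → w = 0.11
R2: medium=0.76, normal=0.89; AND[min(a, b)] → w = 0.76
R3: medium=0.76, delicate=0.36; AND[min(a, b)] → w = 0.36
R4: medium=0.76, normal=0.89; AND[min(a, b)] → w = 0.76
Rules with consequent 'high': {R1, R3} → strengths 0.11, 0.36
Aggregate via t-conorm [max(a, b)]: 0.36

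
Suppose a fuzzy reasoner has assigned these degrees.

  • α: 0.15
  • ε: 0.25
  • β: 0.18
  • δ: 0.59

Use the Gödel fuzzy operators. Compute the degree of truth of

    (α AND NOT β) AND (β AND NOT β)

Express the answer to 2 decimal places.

NOT β = 1 − 0.18 = 0.82
α AND NOT β = min(a, b) on (0.15, 0.82) = 0.15
NOT β = 1 − 0.18 = 0.82
β AND NOT β = min(a, b) on (0.18, 0.82) = 0.18
(α AND NOT β) AND (β AND NOT β) = min(a, b) on (0.15, 0.18) = 0.15

0.15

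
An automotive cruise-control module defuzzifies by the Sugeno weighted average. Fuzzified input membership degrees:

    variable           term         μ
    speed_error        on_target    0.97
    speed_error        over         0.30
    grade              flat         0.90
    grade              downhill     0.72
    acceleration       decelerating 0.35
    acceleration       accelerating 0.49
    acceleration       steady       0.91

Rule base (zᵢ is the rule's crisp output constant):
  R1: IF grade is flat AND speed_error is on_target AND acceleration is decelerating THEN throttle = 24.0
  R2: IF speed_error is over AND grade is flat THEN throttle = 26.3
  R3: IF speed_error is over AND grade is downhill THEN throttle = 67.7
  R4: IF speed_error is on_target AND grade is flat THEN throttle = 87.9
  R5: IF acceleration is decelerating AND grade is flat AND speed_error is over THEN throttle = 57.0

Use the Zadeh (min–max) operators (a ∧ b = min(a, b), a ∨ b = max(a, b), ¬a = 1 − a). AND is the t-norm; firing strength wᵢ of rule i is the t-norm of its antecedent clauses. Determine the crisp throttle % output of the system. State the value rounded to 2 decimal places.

R1 (z=24.0): flat=0.90, on_target=0.97, decelerating=0.35; AND[min(a, b)] → w = 0.35
R2 (z=26.3): over=0.30, flat=0.90; AND[min(a, b)] → w = 0.30
R3 (z=67.7): over=0.30, downhill=0.72; AND[min(a, b)] → w = 0.30
R4 (z=87.9): on_target=0.97, flat=0.90; AND[min(a, b)] → w = 0.90
R5 (z=57.0): decelerating=0.35, flat=0.90, over=0.30; AND[min(a, b)] → w = 0.30
Weighted average = (0.35·24.0 + 0.30·26.3 + 0.30·67.7 + 0.90·87.9 + 0.30·57.0) / (0.35 + 0.30 + 0.30 + 0.90 + 0.30)
  = 132.8100 / 2.1500 = 61.77

61.77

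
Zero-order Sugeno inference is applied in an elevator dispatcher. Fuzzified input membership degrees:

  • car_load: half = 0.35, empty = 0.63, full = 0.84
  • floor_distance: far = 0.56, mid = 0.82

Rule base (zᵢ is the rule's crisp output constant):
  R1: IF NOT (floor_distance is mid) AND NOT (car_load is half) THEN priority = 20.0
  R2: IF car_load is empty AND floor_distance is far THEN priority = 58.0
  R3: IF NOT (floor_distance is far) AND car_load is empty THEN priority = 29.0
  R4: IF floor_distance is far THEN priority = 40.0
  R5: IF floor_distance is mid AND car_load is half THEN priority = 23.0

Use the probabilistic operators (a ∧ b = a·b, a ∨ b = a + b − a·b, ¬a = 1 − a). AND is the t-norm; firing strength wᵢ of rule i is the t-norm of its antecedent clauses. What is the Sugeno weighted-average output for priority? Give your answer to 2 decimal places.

R1 (z=20.0): ¬mid=1−0.82=0.18, ¬half=1−0.35=0.65; AND[a·b] → w = 0.1170
R2 (z=58.0): empty=0.63, far=0.56; AND[a·b] → w = 0.3528
R3 (z=29.0): ¬far=1−0.56=0.44, empty=0.63; AND[a·b] → w = 0.2772
R4 (z=40.0): far=0.56 → w = 0.5600
R5 (z=23.0): mid=0.82, half=0.35; AND[a·b] → w = 0.2870
Weighted average = (0.1170·20.0 + 0.3528·58.0 + 0.2772·29.0 + 0.5600·40.0 + 0.2870·23.0) / (0.1170 + 0.3528 + 0.2772 + 0.5600 + 0.2870)
  = 59.8422 / 1.5940 = 37.54

37.54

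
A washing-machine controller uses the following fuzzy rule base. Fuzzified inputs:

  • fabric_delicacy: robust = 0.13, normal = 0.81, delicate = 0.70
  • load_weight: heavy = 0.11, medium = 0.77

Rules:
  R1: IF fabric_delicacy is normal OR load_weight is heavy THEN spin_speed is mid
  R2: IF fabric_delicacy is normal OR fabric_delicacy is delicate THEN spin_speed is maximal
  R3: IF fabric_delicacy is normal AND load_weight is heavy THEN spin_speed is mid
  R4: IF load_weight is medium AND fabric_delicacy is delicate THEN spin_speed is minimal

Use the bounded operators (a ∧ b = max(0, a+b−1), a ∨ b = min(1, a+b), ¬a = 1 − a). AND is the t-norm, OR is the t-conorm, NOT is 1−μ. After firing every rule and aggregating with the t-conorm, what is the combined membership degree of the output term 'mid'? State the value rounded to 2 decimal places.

0.92

R1: normal=0.81, heavy=0.11; OR[min(1, a+b)] → w = 0.92
R2: normal=0.81, delicate=0.70; OR[min(1, a+b)] → w = 1.00
R3: normal=0.81, heavy=0.11; AND[max(0, a+b−1)] → w = 0.00
R4: medium=0.77, delicate=0.70; AND[max(0, a+b−1)] → w = 0.47
Rules with consequent 'mid': {R1, R3} → strengths 0.92, 0.00
Aggregate via t-conorm [min(1, a+b)]: 0.92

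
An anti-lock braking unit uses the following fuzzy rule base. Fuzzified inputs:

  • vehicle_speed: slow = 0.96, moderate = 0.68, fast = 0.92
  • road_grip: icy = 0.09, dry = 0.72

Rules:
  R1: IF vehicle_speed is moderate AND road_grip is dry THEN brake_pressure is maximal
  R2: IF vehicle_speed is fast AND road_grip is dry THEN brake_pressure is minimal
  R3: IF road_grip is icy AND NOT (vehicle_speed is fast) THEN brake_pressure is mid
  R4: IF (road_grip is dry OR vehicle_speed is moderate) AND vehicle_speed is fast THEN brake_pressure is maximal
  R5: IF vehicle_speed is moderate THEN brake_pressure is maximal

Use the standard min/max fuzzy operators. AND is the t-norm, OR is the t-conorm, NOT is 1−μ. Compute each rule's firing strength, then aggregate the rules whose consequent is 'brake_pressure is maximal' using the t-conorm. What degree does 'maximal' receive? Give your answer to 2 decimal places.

R1: moderate=0.68, dry=0.72; AND[min(a, b)] → w = 0.68
R2: fast=0.92, dry=0.72; AND[min(a, b)] → w = 0.72
R3: icy=0.09, ¬fast=1−0.92=0.08; AND[min(a, b)] → w = 0.08
R4: (dry=0.72 OR moderate=0.68) = 0.72; AND[min(a, b)] with fast=0.92 → w = 0.72
R5: moderate=0.68 → w = 0.68
Rules with consequent 'maximal': {R1, R4, R5} → strengths 0.68, 0.72, 0.68
Aggregate via t-conorm [max(a, b)]: 0.72

0.72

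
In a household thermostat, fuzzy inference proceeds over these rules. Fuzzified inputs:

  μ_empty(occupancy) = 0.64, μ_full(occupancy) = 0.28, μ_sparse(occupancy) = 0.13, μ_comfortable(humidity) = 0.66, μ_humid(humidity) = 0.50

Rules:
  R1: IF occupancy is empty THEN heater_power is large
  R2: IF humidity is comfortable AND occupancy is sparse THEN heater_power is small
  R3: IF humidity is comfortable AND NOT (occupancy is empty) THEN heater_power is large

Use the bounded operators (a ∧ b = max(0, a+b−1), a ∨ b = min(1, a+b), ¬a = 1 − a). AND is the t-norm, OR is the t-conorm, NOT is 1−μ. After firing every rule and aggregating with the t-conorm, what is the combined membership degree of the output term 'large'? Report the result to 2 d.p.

0.66

R1: empty=0.64 → w = 0.64
R2: comfortable=0.66, sparse=0.13; AND[max(0, a+b−1)] → w = 0.00
R3: comfortable=0.66, ¬empty=1−0.64=0.36; AND[max(0, a+b−1)] → w = 0.02
Rules with consequent 'large': {R1, R3} → strengths 0.64, 0.02
Aggregate via t-conorm [min(1, a+b)]: 0.66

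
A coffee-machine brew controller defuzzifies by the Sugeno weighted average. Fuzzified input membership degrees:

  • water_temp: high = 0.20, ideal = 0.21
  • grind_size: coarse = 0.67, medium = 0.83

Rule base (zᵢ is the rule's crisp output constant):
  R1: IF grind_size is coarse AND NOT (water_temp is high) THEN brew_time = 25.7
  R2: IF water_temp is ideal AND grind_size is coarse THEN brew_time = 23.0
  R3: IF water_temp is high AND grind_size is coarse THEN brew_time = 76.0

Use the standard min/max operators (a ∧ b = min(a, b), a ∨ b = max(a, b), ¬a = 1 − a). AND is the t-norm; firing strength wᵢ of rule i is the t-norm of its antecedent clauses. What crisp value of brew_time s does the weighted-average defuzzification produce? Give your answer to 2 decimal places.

R1 (z=25.7): coarse=0.67, ¬high=1−0.20=0.80; AND[min(a, b)] → w = 0.67
R2 (z=23.0): ideal=0.21, coarse=0.67; AND[min(a, b)] → w = 0.21
R3 (z=76.0): high=0.20, coarse=0.67; AND[min(a, b)] → w = 0.20
Weighted average = (0.67·25.7 + 0.21·23.0 + 0.20·76.0) / (0.67 + 0.21 + 0.20)
  = 37.2490 / 1.0800 = 34.49

34.49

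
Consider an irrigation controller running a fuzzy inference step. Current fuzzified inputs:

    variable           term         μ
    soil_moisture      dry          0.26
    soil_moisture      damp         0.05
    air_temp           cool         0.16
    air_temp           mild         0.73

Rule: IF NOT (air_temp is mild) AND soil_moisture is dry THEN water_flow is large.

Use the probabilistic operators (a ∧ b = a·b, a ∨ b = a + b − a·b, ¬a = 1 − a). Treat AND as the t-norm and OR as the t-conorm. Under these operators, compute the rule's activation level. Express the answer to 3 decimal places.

firing strength: ¬mild=1−0.73=0.27, dry=0.26; AND[a·b] → w = 0.0702

0.070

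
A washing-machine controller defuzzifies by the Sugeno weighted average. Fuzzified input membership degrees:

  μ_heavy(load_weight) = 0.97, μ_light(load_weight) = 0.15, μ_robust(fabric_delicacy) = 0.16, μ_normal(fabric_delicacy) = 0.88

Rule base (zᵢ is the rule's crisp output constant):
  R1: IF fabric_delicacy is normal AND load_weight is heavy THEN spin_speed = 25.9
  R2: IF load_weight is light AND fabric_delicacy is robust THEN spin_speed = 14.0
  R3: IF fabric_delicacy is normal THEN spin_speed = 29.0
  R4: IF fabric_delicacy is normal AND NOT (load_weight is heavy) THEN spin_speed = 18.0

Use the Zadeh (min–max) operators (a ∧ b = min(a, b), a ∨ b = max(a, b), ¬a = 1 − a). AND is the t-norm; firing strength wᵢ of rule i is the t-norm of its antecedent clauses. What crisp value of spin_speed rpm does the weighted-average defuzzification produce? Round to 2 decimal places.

26.26

R1 (z=25.9): normal=0.88, heavy=0.97; AND[min(a, b)] → w = 0.88
R2 (z=14.0): light=0.15, robust=0.16; AND[min(a, b)] → w = 0.15
R3 (z=29.0): normal=0.88 → w = 0.88
R4 (z=18.0): normal=0.88, ¬heavy=1−0.97=0.03; AND[min(a, b)] → w = 0.03
Weighted average = (0.88·25.9 + 0.15·14.0 + 0.88·29.0 + 0.03·18.0) / (0.88 + 0.15 + 0.88 + 0.03)
  = 50.9520 / 1.9400 = 26.26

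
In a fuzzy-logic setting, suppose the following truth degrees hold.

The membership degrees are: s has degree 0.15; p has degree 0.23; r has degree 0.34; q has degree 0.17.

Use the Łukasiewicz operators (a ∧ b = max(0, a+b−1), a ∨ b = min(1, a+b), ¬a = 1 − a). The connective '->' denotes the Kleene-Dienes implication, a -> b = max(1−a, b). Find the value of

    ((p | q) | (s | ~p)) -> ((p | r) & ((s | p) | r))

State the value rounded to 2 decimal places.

p | q = min(1, a+b) on (0.23, 0.17) = 0.40
~p = 1 − 0.23 = 0.77
s | ~p = min(1, a+b) on (0.15, 0.77) = 0.92
(p | q) | (s | ~p) = min(1, a+b) on (0.40, 0.92) = 1.00
p | r = min(1, a+b) on (0.23, 0.34) = 0.57
s | p = min(1, a+b) on (0.15, 0.23) = 0.38
(s | p) | r = min(1, a+b) on (0.38, 0.34) = 0.72
(p | r) & ((s | p) | r) = max(0, a+b−1) on (0.57, 0.72) = 0.29
((p | q) | (s | ~p)) -> ((p | r) & ((s | p) | r))  [Kleene-Dienes: max(1−a, b)] with a=1.00, b=0.29 → 0.29

0.29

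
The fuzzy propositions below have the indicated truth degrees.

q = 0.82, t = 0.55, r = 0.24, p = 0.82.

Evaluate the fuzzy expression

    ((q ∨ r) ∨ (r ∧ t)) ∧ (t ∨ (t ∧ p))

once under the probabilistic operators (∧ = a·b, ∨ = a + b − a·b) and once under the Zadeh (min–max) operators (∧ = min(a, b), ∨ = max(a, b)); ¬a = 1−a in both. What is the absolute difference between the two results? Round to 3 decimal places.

Under probabilistic:
  q ∨ r = a + b − a·b on (0.8200, 0.2400) = 0.8632
  r ∧ t = a·b on (0.2400, 0.5500) = 0.1320
  (q ∨ r) ∨ (r ∧ t) = a + b − a·b on (0.8632, 0.1320) = 0.8813
  t ∧ p = a·b on (0.5500, 0.8200) = 0.4510
  t ∨ (t ∧ p) = a + b − a·b on (0.5500, 0.4510) = 0.7530
  ((q ∨ r) ∨ (r ∧ t)) ∧ (t ∨ (t ∧ p)) = a·b on (0.8813, 0.7530) = 0.6635
  → value = 0.6635
Under Zadeh (min–max):
  q ∨ r = max(a, b) on (0.82, 0.24) = 0.82
  r ∧ t = min(a, b) on (0.24, 0.55) = 0.24
  (q ∨ r) ∨ (r ∧ t) = max(a, b) on (0.82, 0.24) = 0.82
  t ∧ p = min(a, b) on (0.55, 0.82) = 0.55
  t ∨ (t ∧ p) = max(a, b) on (0.55, 0.55) = 0.55
  ((q ∨ r) ∨ (r ∧ t)) ∧ (t ∨ (t ∧ p)) = min(a, b) on (0.82, 0.55) = 0.55
  → value = 0.5500
|0.6635 − 0.5500| = 0.114

0.114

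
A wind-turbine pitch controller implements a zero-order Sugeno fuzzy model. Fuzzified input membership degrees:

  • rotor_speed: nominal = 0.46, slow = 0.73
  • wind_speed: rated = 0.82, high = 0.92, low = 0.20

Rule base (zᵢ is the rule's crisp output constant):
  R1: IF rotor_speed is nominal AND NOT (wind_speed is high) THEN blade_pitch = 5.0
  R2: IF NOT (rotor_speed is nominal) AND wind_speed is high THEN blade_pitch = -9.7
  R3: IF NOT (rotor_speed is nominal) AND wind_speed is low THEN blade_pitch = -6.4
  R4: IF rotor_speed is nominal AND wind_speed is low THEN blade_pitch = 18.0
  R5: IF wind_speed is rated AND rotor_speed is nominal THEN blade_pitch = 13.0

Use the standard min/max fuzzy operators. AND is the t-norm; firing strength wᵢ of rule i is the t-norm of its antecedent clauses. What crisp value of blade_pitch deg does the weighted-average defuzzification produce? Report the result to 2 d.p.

R1 (z=5.0): nominal=0.46, ¬high=1−0.92=0.08; AND[min(a, b)] → w = 0.08
R2 (z=-9.7): ¬nominal=1−0.46=0.54, high=0.92; AND[min(a, b)] → w = 0.54
R3 (z=-6.4): ¬nominal=1−0.46=0.54, low=0.20; AND[min(a, b)] → w = 0.20
R4 (z=18.0): nominal=0.46, low=0.20; AND[min(a, b)] → w = 0.20
R5 (z=13.0): rated=0.82, nominal=0.46; AND[min(a, b)] → w = 0.46
Weighted average = (0.08·5.0 + 0.54·-9.7 + 0.20·-6.4 + 0.20·18.0 + 0.46·13.0) / (0.08 + 0.54 + 0.20 + 0.20 + 0.46)
  = 3.4620 / 1.4800 = 2.34

2.34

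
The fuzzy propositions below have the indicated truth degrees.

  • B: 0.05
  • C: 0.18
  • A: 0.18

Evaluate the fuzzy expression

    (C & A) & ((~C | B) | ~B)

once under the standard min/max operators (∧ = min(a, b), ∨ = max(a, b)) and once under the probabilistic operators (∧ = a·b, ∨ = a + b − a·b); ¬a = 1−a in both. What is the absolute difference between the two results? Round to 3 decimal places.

0.148

Under standard min/max:
  C & A = min(a, b) on (0.18, 0.18) = 0.18
  ~C = 1 − 0.18 = 0.82
  ~C | B = max(a, b) on (0.82, 0.05) = 0.82
  ~B = 1 − 0.05 = 0.95
  (~C | B) | ~B = max(a, b) on (0.82, 0.95) = 0.95
  (C & A) & ((~C | B) | ~B) = min(a, b) on (0.18, 0.95) = 0.18
  → value = 0.1800
Under probabilistic:
  C & A = a·b on (0.1800, 0.1800) = 0.0324
  ~C = 1 − 0.1800 = 0.8200
  ~C | B = a + b − a·b on (0.8200, 0.0500) = 0.8290
  ~B = 1 − 0.0500 = 0.9500
  (~C | B) | ~B = a + b − a·b on (0.8290, 0.9500) = 0.9914
  (C & A) & ((~C | B) | ~B) = a·b on (0.0324, 0.9914) = 0.0321
  → value = 0.0321
|0.1800 − 0.0321| = 0.148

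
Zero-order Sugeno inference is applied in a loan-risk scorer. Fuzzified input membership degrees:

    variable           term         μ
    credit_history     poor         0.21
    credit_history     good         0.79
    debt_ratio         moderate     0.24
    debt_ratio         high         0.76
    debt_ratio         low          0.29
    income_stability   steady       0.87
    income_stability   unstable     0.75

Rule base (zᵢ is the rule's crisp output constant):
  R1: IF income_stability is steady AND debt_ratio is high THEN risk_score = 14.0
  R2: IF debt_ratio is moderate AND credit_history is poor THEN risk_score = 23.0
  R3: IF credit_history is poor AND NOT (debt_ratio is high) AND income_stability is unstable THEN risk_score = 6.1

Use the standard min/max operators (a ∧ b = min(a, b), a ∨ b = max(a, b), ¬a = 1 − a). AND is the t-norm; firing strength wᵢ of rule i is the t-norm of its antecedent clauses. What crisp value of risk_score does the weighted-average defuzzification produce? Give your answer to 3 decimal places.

R1 (z=14.0): steady=0.87, high=0.76; AND[min(a, b)] → w = 0.76
R2 (z=23.0): moderate=0.24, poor=0.21; AND[min(a, b)] → w = 0.21
R3 (z=6.1): poor=0.21, ¬high=1−0.76=0.24, unstable=0.75; AND[min(a, b)] → w = 0.21
Weighted average = (0.76·14.0 + 0.21·23.0 + 0.21·6.1) / (0.76 + 0.21 + 0.21)
  = 16.7510 / 1.1800 = 14.196

14.196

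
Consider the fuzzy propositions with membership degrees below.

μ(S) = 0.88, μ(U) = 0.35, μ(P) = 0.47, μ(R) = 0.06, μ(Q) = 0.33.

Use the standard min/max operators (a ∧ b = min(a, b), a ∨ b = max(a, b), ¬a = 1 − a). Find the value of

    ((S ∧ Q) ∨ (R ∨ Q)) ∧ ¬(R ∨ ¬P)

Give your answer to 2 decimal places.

0.33

S ∧ Q = min(a, b) on (0.88, 0.33) = 0.33
R ∨ Q = max(a, b) on (0.06, 0.33) = 0.33
(S ∧ Q) ∨ (R ∨ Q) = max(a, b) on (0.33, 0.33) = 0.33
¬P = 1 − 0.47 = 0.53
R ∨ ¬P = max(a, b) on (0.06, 0.53) = 0.53
¬(R ∨ ¬P) = 1 − 0.53 = 0.47
((S ∧ Q) ∨ (R ∨ Q)) ∧ ¬(R ∨ ¬P) = min(a, b) on (0.33, 0.47) = 0.33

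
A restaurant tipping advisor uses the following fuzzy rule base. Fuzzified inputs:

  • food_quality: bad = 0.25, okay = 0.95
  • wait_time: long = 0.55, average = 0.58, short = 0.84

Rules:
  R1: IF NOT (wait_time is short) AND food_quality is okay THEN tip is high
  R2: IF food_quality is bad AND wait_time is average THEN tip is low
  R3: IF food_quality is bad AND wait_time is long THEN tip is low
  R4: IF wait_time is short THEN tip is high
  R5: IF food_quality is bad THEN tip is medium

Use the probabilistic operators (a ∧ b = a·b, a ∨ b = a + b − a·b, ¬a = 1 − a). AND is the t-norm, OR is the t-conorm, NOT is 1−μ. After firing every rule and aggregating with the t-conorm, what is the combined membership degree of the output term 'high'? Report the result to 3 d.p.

R1: ¬short=1−0.84=0.16, okay=0.95; AND[a·b] → w = 0.1520
R2: bad=0.25, average=0.58; AND[a·b] → w = 0.1450
R3: bad=0.25, long=0.55; AND[a·b] → w = 0.1375
R4: short=0.84 → w = 0.8400
R5: bad=0.25 → w = 0.2500
Rules with consequent 'high': {R1, R4} → strengths 0.1520, 0.8400
Aggregate via t-conorm [a + b − a·b]: 0.8643

0.864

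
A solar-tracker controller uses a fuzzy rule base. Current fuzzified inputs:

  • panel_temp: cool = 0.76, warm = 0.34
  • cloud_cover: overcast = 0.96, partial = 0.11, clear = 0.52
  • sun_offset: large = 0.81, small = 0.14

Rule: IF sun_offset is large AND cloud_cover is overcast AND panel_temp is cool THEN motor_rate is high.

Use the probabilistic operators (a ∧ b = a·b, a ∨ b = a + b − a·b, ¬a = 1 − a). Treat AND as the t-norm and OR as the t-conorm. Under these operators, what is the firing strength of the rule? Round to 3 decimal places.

firing strength: large=0.81, overcast=0.96, cool=0.76; AND[a·b] → w = 0.5910

0.591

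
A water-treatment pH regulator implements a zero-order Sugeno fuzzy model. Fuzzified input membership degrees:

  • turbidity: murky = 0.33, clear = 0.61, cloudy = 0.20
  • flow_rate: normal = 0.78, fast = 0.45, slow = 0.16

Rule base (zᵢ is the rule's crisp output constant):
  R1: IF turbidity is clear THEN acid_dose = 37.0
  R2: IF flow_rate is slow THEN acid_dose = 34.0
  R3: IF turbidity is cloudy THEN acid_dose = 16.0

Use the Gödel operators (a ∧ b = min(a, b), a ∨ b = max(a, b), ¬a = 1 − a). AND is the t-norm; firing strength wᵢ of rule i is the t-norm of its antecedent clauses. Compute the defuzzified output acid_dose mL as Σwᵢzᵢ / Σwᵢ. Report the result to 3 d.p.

32.175

R1 (z=37.0): clear=0.61 → w = 0.61
R2 (z=34.0): slow=0.16 → w = 0.16
R3 (z=16.0): cloudy=0.20 → w = 0.20
Weighted average = (0.61·37.0 + 0.16·34.0 + 0.20·16.0) / (0.61 + 0.16 + 0.20)
  = 31.2100 / 0.9700 = 32.175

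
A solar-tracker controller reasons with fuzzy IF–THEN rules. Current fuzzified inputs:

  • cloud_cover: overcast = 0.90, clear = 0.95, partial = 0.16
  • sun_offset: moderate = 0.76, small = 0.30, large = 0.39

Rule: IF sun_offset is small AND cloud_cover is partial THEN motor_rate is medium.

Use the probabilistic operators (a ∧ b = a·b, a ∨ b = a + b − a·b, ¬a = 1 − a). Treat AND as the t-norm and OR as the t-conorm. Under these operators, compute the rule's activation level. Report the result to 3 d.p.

firing strength: small=0.30, partial=0.16; AND[a·b] → w = 0.0480

0.048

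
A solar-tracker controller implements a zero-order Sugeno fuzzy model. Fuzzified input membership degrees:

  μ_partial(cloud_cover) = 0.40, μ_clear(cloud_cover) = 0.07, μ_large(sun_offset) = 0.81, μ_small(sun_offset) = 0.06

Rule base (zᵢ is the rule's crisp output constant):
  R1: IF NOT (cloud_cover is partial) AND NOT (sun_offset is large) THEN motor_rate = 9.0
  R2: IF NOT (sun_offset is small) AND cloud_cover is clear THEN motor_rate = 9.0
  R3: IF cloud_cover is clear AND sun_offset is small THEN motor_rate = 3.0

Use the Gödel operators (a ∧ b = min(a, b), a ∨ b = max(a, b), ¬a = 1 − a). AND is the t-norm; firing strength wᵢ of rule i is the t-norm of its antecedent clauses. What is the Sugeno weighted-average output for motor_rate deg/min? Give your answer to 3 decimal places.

7.875

R1 (z=9.0): ¬partial=1−0.40=0.60, ¬large=1−0.81=0.19; AND[min(a, b)] → w = 0.19
R2 (z=9.0): ¬small=1−0.06=0.94, clear=0.07; AND[min(a, b)] → w = 0.07
R3 (z=3.0): clear=0.07, small=0.06; AND[min(a, b)] → w = 0.06
Weighted average = (0.19·9.0 + 0.07·9.0 + 0.06·3.0) / (0.19 + 0.07 + 0.06)
  = 2.5200 / 0.3200 = 7.875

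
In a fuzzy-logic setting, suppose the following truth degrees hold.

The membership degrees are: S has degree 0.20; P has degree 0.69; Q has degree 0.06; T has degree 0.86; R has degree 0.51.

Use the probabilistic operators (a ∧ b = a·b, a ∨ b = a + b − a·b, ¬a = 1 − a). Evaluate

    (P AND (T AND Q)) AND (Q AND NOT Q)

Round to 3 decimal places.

T AND Q = a·b on (0.8600, 0.0600) = 0.0516
P AND (T AND Q) = a·b on (0.6900, 0.0516) = 0.0356
NOT Q = 1 − 0.0600 = 0.9400
Q AND NOT Q = a·b on (0.0600, 0.9400) = 0.0564
(P AND (T AND Q)) AND (Q AND NOT Q) = a·b on (0.0356, 0.0564) = 0.0020

0.002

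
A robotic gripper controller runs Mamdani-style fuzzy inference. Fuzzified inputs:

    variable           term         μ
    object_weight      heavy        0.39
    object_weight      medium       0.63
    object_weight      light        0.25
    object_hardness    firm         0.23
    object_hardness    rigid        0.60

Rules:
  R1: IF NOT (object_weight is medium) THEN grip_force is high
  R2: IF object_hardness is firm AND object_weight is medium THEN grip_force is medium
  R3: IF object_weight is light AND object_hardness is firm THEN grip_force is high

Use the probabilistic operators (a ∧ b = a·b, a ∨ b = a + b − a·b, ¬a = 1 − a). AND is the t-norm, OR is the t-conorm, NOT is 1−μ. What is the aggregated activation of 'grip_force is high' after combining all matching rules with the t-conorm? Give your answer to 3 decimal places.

R1: ¬medium=1−0.63=0.37 → w = 0.3700
R2: firm=0.23, medium=0.63; AND[a·b] → w = 0.1449
R3: light=0.25, firm=0.23; AND[a·b] → w = 0.0575
Rules with consequent 'high': {R1, R3} → strengths 0.3700, 0.0575
Aggregate via t-conorm [a + b − a·b]: 0.4062

0.406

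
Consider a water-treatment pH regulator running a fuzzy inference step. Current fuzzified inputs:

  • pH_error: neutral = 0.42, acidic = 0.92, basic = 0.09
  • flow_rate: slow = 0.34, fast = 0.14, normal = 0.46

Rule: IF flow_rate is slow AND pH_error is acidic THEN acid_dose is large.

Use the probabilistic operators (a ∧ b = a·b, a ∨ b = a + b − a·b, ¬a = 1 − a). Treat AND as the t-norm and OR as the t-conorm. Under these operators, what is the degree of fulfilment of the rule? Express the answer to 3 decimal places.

0.313

firing strength: slow=0.34, acidic=0.92; AND[a·b] → w = 0.3128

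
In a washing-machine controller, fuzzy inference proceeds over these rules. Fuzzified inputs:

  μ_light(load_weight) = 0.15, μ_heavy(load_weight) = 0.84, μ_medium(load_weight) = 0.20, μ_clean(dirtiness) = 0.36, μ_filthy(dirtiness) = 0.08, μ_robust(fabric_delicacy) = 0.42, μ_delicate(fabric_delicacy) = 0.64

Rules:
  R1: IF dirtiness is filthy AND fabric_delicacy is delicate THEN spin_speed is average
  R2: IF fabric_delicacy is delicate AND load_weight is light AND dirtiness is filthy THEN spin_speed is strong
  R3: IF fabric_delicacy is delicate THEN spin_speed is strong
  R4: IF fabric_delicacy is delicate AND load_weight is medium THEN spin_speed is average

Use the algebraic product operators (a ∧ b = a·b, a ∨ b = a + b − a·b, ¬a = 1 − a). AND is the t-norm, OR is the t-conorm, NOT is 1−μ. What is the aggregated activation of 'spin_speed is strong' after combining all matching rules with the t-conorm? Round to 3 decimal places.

R1: filthy=0.08, delicate=0.64; AND[a·b] → w = 0.0512
R2: delicate=0.64, light=0.15, filthy=0.08; AND[a·b] → w = 0.0077
R3: delicate=0.64 → w = 0.6400
R4: delicate=0.64, medium=0.20; AND[a·b] → w = 0.1280
Rules with consequent 'strong': {R2, R3} → strengths 0.0077, 0.6400
Aggregate via t-conorm [a + b − a·b]: 0.6428

0.643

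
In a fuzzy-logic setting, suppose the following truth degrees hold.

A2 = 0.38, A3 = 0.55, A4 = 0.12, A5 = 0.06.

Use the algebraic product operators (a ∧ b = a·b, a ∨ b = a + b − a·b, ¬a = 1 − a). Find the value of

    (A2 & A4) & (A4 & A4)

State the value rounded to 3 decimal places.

A2 & A4 = a·b on (0.3800, 0.1200) = 0.0456
A4 & A4 = a·b on (0.1200, 0.1200) = 0.0144
(A2 & A4) & (A4 & A4) = a·b on (0.0456, 0.0144) = 0.0007

0.001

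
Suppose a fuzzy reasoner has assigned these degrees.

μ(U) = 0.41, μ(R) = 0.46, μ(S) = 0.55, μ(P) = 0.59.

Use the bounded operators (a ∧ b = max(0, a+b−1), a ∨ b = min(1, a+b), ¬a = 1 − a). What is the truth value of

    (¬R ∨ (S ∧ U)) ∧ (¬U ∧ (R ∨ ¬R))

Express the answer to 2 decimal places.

0.13

¬R = 1 − 0.46 = 0.54
S ∧ U = max(0, a+b−1) on (0.55, 0.41) = 0.00
¬R ∨ (S ∧ U) = min(1, a+b) on (0.54, 0.00) = 0.54
¬U = 1 − 0.41 = 0.59
¬R = 1 − 0.46 = 0.54
R ∨ ¬R = min(1, a+b) on (0.46, 0.54) = 1.00
¬U ∧ (R ∨ ¬R) = max(0, a+b−1) on (0.59, 1.00) = 0.59
(¬R ∨ (S ∧ U)) ∧ (¬U ∧ (R ∨ ¬R)) = max(0, a+b−1) on (0.54, 0.59) = 0.13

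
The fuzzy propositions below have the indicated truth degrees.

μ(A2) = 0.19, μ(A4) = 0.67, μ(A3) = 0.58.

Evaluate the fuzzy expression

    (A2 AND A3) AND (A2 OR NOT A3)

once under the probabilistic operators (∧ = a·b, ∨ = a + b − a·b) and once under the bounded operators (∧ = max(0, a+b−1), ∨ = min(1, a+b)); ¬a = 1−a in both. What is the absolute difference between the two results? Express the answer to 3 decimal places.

0.058

Under probabilistic:
  A2 AND A3 = a·b on (0.1900, 0.5800) = 0.1102
  NOT A3 = 1 − 0.5800 = 0.4200
  A2 OR NOT A3 = a + b − a·b on (0.1900, 0.4200) = 0.5302
  (A2 AND A3) AND (A2 OR NOT A3) = a·b on (0.1102, 0.5302) = 0.0584
  → value = 0.0584
Under bounded:
  A2 AND A3 = max(0, a+b−1) on (0.19, 0.58) = 0.00
  NOT A3 = 1 − 0.58 = 0.42
  A2 OR NOT A3 = min(1, a+b) on (0.19, 0.42) = 0.61
  (A2 AND A3) AND (A2 OR NOT A3) = max(0, a+b−1) on (0.00, 0.61) = 0.00
  → value = 0.0000
|0.0584 − 0.0000| = 0.058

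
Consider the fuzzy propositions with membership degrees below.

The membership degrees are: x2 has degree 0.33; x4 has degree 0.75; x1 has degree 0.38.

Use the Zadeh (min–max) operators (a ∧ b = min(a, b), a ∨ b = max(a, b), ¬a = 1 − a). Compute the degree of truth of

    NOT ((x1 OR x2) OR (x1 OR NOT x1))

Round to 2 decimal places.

x1 OR x2 = max(a, b) on (0.38, 0.33) = 0.38
NOT x1 = 1 − 0.38 = 0.62
x1 OR NOT x1 = max(a, b) on (0.38, 0.62) = 0.62
(x1 OR x2) OR (x1 OR NOT x1) = max(a, b) on (0.38, 0.62) = 0.62
NOT ((x1 OR x2) OR (x1 OR NOT x1)) = 1 − 0.62 = 0.38

0.38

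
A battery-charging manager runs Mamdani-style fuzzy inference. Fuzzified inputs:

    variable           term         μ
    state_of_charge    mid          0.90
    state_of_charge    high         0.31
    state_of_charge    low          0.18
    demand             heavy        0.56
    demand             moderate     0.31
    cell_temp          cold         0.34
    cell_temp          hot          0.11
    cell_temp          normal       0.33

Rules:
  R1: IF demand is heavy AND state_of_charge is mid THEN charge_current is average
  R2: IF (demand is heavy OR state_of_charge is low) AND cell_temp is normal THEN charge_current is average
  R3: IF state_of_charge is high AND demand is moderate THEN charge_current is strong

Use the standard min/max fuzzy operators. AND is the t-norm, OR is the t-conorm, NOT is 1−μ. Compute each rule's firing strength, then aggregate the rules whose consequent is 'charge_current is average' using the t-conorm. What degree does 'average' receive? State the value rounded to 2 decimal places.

R1: heavy=0.56, mid=0.90; AND[min(a, b)] → w = 0.56
R2: (heavy=0.56 OR low=0.18) = 0.56; AND[min(a, b)] with normal=0.33 → w = 0.33
R3: high=0.31, moderate=0.31; AND[min(a, b)] → w = 0.31
Rules with consequent 'average': {R1, R2} → strengths 0.56, 0.33
Aggregate via t-conorm [max(a, b)]: 0.56

0.56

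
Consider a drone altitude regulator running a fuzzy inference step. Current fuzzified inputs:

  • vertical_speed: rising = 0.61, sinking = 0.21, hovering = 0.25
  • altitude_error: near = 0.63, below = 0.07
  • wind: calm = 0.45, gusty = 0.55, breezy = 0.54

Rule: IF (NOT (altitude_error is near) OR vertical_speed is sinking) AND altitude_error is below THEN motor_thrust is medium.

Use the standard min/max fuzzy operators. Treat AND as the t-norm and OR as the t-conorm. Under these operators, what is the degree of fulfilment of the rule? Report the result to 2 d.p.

firing strength: (¬near=1−0.63=0.37 OR sinking=0.21) = 0.37; AND[min(a, b)] with below=0.07 → w = 0.07

0.07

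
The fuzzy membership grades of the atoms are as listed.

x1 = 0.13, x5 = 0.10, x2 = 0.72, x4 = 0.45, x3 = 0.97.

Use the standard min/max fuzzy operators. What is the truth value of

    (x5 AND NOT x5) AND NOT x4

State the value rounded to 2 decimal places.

NOT x5 = 1 − 0.10 = 0.90
x5 AND NOT x5 = min(a, b) on (0.10, 0.90) = 0.10
NOT x4 = 1 − 0.45 = 0.55
(x5 AND NOT x5) AND NOT x4 = min(a, b) on (0.10, 0.55) = 0.10

0.10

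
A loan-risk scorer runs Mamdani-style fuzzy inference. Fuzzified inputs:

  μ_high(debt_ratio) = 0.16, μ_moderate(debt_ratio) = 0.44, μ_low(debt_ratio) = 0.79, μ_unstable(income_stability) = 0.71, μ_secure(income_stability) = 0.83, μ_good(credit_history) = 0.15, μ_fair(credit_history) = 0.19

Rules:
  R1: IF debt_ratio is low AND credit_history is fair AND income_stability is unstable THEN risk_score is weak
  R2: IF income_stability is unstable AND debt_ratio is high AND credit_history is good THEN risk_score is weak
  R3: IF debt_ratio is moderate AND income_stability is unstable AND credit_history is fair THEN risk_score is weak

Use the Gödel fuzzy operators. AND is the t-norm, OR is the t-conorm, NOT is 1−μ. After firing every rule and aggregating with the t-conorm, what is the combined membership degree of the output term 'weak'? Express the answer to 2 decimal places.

R1: low=0.79, fair=0.19, unstable=0.71; AND[min(a, b)] → w = 0.19
R2: unstable=0.71, high=0.16, good=0.15; AND[min(a, b)] → w = 0.15
R3: moderate=0.44, unstable=0.71, fair=0.19; AND[min(a, b)] → w = 0.19
Rules with consequent 'weak': {R1, R2, R3} → strengths 0.19, 0.15, 0.19
Aggregate via t-conorm [max(a, b)]: 0.19

0.19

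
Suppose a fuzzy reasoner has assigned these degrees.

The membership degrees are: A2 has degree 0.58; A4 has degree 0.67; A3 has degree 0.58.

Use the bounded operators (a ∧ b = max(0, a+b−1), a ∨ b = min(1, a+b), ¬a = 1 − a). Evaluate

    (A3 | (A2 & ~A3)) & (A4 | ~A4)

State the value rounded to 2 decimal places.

0.58

~A3 = 1 − 0.58 = 0.42
A2 & ~A3 = max(0, a+b−1) on (0.58, 0.42) = 0.00
A3 | (A2 & ~A3) = min(1, a+b) on (0.58, 0.00) = 0.58
~A4 = 1 − 0.67 = 0.33
A4 | ~A4 = min(1, a+b) on (0.67, 0.33) = 1.00
(A3 | (A2 & ~A3)) & (A4 | ~A4) = max(0, a+b−1) on (0.58, 1.00) = 0.58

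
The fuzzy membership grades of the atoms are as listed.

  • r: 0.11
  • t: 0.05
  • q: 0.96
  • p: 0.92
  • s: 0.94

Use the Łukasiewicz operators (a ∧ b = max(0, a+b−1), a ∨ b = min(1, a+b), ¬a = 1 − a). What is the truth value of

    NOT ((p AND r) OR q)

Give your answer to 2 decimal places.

0.01

p AND r = max(0, a+b−1) on (0.92, 0.11) = 0.03
(p AND r) OR q = min(1, a+b) on (0.03, 0.96) = 0.99
NOT ((p AND r) OR q) = 1 − 0.99 = 0.01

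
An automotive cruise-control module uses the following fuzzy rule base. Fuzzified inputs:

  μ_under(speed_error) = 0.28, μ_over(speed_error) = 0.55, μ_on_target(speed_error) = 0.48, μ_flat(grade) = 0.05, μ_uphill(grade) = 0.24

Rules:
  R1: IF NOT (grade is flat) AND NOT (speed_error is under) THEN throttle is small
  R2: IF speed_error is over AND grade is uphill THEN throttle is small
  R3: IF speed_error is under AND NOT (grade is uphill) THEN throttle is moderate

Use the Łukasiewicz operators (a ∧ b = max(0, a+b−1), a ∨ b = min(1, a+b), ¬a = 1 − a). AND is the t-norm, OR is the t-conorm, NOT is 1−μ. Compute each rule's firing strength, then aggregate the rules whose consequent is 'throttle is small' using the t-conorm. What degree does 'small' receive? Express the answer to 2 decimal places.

0.67

R1: ¬flat=1−0.05=0.95, ¬under=1−0.28=0.72; AND[max(0, a+b−1)] → w = 0.67
R2: over=0.55, uphill=0.24; AND[max(0, a+b−1)] → w = 0.00
R3: under=0.28, ¬uphill=1−0.24=0.76; AND[max(0, a+b−1)] → w = 0.04
Rules with consequent 'small': {R1, R2} → strengths 0.67, 0.00
Aggregate via t-conorm [min(1, a+b)]: 0.67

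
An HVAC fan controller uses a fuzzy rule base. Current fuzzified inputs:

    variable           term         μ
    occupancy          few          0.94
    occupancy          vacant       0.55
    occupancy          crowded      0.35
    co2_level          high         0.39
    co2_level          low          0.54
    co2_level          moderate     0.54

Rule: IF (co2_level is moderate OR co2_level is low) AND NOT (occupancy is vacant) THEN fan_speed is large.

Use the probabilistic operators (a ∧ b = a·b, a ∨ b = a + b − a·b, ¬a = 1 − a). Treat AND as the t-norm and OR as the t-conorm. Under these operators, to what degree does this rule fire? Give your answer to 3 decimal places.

0.355

firing strength: (moderate=0.54 OR low=0.54) = 0.7884; AND[a·b] with ¬vacant=1−0.55=0.45 → w = 0.3548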